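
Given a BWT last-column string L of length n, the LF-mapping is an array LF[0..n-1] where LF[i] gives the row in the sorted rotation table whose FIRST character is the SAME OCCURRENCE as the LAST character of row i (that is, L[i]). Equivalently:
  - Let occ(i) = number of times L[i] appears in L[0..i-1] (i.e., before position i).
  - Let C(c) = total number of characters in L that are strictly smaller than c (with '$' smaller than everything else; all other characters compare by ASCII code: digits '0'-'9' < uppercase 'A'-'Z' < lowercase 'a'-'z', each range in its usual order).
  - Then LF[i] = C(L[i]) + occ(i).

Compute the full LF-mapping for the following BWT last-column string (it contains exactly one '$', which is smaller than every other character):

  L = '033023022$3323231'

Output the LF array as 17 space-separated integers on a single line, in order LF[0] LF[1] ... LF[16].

Answer: 1 10 11 2 5 12 3 6 7 0 13 14 8 15 9 16 4

Derivation:
Char counts: '$':1, '0':3, '1':1, '2':5, '3':7
C (first-col start): C('$')=0, C('0')=1, C('1')=4, C('2')=5, C('3')=10
L[0]='0': occ=0, LF[0]=C('0')+0=1+0=1
L[1]='3': occ=0, LF[1]=C('3')+0=10+0=10
L[2]='3': occ=1, LF[2]=C('3')+1=10+1=11
L[3]='0': occ=1, LF[3]=C('0')+1=1+1=2
L[4]='2': occ=0, LF[4]=C('2')+0=5+0=5
L[5]='3': occ=2, LF[5]=C('3')+2=10+2=12
L[6]='0': occ=2, LF[6]=C('0')+2=1+2=3
L[7]='2': occ=1, LF[7]=C('2')+1=5+1=6
L[8]='2': occ=2, LF[8]=C('2')+2=5+2=7
L[9]='$': occ=0, LF[9]=C('$')+0=0+0=0
L[10]='3': occ=3, LF[10]=C('3')+3=10+3=13
L[11]='3': occ=4, LF[11]=C('3')+4=10+4=14
L[12]='2': occ=3, LF[12]=C('2')+3=5+3=8
L[13]='3': occ=5, LF[13]=C('3')+5=10+5=15
L[14]='2': occ=4, LF[14]=C('2')+4=5+4=9
L[15]='3': occ=6, LF[15]=C('3')+6=10+6=16
L[16]='1': occ=0, LF[16]=C('1')+0=4+0=4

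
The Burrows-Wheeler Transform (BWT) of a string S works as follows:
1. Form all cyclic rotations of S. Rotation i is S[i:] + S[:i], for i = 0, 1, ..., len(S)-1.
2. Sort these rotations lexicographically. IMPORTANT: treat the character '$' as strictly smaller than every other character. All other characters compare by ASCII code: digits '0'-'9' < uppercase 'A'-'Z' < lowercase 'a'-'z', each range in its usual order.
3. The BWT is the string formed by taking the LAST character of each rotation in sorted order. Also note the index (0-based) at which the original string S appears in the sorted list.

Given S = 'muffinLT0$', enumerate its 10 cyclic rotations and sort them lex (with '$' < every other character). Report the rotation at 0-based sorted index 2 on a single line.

Answer: LT0$muffin

Derivation:
All 10 rotations (rotation i = S[i:]+S[:i]):
  rot[0] = muffinLT0$
  rot[1] = uffinLT0$m
  rot[2] = ffinLT0$mu
  rot[3] = finLT0$muf
  rot[4] = inLT0$muff
  rot[5] = nLT0$muffi
  rot[6] = LT0$muffin
  rot[7] = T0$muffinL
  rot[8] = 0$muffinLT
  rot[9] = $muffinLT0
Sorted (with $ < everything):
  sorted[0] = $muffinLT0
  sorted[1] = 0$muffinLT
  sorted[2] = LT0$muffin
  sorted[3] = T0$muffinL
  sorted[4] = ffinLT0$mu
  sorted[5] = finLT0$muf
  sorted[6] = inLT0$muff
  sorted[7] = muffinLT0$
  sorted[8] = nLT0$muffi
  sorted[9] = uffinLT0$m
sorted[2] = LT0$muffin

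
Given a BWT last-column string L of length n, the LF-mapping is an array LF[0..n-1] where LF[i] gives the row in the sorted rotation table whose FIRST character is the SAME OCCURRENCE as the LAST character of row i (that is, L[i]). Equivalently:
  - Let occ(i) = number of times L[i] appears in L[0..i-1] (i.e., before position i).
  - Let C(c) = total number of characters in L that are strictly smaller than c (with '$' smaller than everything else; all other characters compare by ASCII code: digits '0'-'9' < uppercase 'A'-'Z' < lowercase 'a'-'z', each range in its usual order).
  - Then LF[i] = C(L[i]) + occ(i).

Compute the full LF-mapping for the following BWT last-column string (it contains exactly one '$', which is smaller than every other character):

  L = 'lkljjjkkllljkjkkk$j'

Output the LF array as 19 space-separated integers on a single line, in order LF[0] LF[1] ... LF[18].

Answer: 14 7 15 1 2 3 8 9 16 17 18 4 10 5 11 12 13 0 6

Derivation:
Char counts: '$':1, 'j':6, 'k':7, 'l':5
C (first-col start): C('$')=0, C('j')=1, C('k')=7, C('l')=14
L[0]='l': occ=0, LF[0]=C('l')+0=14+0=14
L[1]='k': occ=0, LF[1]=C('k')+0=7+0=7
L[2]='l': occ=1, LF[2]=C('l')+1=14+1=15
L[3]='j': occ=0, LF[3]=C('j')+0=1+0=1
L[4]='j': occ=1, LF[4]=C('j')+1=1+1=2
L[5]='j': occ=2, LF[5]=C('j')+2=1+2=3
L[6]='k': occ=1, LF[6]=C('k')+1=7+1=8
L[7]='k': occ=2, LF[7]=C('k')+2=7+2=9
L[8]='l': occ=2, LF[8]=C('l')+2=14+2=16
L[9]='l': occ=3, LF[9]=C('l')+3=14+3=17
L[10]='l': occ=4, LF[10]=C('l')+4=14+4=18
L[11]='j': occ=3, LF[11]=C('j')+3=1+3=4
L[12]='k': occ=3, LF[12]=C('k')+3=7+3=10
L[13]='j': occ=4, LF[13]=C('j')+4=1+4=5
L[14]='k': occ=4, LF[14]=C('k')+4=7+4=11
L[15]='k': occ=5, LF[15]=C('k')+5=7+5=12
L[16]='k': occ=6, LF[16]=C('k')+6=7+6=13
L[17]='$': occ=0, LF[17]=C('$')+0=0+0=0
L[18]='j': occ=5, LF[18]=C('j')+5=1+5=6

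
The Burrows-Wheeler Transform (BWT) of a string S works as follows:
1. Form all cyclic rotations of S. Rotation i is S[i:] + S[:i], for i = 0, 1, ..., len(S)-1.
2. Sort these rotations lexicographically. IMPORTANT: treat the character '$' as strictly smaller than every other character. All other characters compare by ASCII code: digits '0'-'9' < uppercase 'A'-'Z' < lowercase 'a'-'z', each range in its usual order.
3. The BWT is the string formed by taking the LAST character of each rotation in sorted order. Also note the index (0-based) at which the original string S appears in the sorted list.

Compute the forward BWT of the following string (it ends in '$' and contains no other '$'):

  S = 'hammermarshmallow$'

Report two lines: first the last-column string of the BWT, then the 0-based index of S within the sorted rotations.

Answer: wmhmm$salhrmalearo
5

Derivation:
All 18 rotations (rotation i = S[i:]+S[:i]):
  rot[0] = hammermarshmallow$
  rot[1] = ammermarshmallow$h
  rot[2] = mmermarshmallow$ha
  rot[3] = mermarshmallow$ham
  rot[4] = ermarshmallow$hamm
  rot[5] = rmarshmallow$hamme
  rot[6] = marshmallow$hammer
  rot[7] = arshmallow$hammerm
  rot[8] = rshmallow$hammerma
  rot[9] = shmallow$hammermar
  rot[10] = hmallow$hammermars
  rot[11] = mallow$hammermarsh
  rot[12] = allow$hammermarshm
  rot[13] = llow$hammermarshma
  rot[14] = low$hammermarshmal
  rot[15] = ow$hammermarshmall
  rot[16] = w$hammermarshmallo
  rot[17] = $hammermarshmallow
Sorted (with $ < everything):
  sorted[0] = $hammermarshmallow  (last char: 'w')
  sorted[1] = allow$hammermarshm  (last char: 'm')
  sorted[2] = ammermarshmallow$h  (last char: 'h')
  sorted[3] = arshmallow$hammerm  (last char: 'm')
  sorted[4] = ermarshmallow$hamm  (last char: 'm')
  sorted[5] = hammermarshmallow$  (last char: '$')
  sorted[6] = hmallow$hammermars  (last char: 's')
  sorted[7] = llow$hammermarshma  (last char: 'a')
  sorted[8] = low$hammermarshmal  (last char: 'l')
  sorted[9] = mallow$hammermarsh  (last char: 'h')
  sorted[10] = marshmallow$hammer  (last char: 'r')
  sorted[11] = mermarshmallow$ham  (last char: 'm')
  sorted[12] = mmermarshmallow$ha  (last char: 'a')
  sorted[13] = ow$hammermarshmall  (last char: 'l')
  sorted[14] = rmarshmallow$hamme  (last char: 'e')
  sorted[15] = rshmallow$hammerma  (last char: 'a')
  sorted[16] = shmallow$hammermar  (last char: 'r')
  sorted[17] = w$hammermarshmallo  (last char: 'o')
Last column: wmhmm$salhrmalearo
Original string S is at sorted index 5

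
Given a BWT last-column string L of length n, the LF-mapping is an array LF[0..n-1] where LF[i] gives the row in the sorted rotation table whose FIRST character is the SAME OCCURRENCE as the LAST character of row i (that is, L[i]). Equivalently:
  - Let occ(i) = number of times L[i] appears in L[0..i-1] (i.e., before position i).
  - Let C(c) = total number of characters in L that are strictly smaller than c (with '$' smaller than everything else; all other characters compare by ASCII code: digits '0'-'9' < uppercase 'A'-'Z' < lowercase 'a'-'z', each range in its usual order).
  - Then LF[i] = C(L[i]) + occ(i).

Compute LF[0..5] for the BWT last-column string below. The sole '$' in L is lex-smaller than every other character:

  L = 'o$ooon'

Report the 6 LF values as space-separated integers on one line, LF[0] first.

Char counts: '$':1, 'n':1, 'o':4
C (first-col start): C('$')=0, C('n')=1, C('o')=2
L[0]='o': occ=0, LF[0]=C('o')+0=2+0=2
L[1]='$': occ=0, LF[1]=C('$')+0=0+0=0
L[2]='o': occ=1, LF[2]=C('o')+1=2+1=3
L[3]='o': occ=2, LF[3]=C('o')+2=2+2=4
L[4]='o': occ=3, LF[4]=C('o')+3=2+3=5
L[5]='n': occ=0, LF[5]=C('n')+0=1+0=1

Answer: 2 0 3 4 5 1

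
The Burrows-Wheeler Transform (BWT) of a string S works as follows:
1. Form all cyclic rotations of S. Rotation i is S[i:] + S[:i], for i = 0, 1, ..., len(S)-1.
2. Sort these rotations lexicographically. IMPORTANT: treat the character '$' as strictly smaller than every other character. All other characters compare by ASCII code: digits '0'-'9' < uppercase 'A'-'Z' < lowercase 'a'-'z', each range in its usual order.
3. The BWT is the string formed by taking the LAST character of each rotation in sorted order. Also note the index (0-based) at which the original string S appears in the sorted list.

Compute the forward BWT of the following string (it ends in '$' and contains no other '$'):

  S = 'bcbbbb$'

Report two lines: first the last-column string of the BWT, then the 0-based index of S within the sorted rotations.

Answer: bbbbc$b
5

Derivation:
All 7 rotations (rotation i = S[i:]+S[:i]):
  rot[0] = bcbbbb$
  rot[1] = cbbbb$b
  rot[2] = bbbb$bc
  rot[3] = bbb$bcb
  rot[4] = bb$bcbb
  rot[5] = b$bcbbb
  rot[6] = $bcbbbb
Sorted (with $ < everything):
  sorted[0] = $bcbbbb  (last char: 'b')
  sorted[1] = b$bcbbb  (last char: 'b')
  sorted[2] = bb$bcbb  (last char: 'b')
  sorted[3] = bbb$bcb  (last char: 'b')
  sorted[4] = bbbb$bc  (last char: 'c')
  sorted[5] = bcbbbb$  (last char: '$')
  sorted[6] = cbbbb$b  (last char: 'b')
Last column: bbbbc$b
Original string S is at sorted index 5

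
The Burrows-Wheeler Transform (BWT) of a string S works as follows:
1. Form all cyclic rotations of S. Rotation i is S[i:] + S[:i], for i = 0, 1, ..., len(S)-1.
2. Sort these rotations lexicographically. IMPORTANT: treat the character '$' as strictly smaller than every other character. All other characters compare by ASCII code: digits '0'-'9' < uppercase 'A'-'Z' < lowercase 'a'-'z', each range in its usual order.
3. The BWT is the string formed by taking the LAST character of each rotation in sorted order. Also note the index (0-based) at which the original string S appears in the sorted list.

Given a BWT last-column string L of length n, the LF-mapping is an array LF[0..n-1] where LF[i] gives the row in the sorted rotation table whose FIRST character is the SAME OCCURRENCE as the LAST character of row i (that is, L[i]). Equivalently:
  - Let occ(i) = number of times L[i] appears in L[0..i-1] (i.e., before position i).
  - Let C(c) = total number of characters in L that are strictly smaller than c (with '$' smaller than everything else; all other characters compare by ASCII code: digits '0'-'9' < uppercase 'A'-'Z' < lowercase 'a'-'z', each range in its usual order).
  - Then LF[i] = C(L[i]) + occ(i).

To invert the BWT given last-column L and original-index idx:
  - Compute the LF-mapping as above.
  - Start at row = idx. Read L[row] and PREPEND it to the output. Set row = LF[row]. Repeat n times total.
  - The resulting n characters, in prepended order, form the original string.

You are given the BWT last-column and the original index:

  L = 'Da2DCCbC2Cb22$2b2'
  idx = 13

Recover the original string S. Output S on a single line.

Answer: a22C2b2bbCCC2D2D$

Derivation:
LF mapping: 11 13 1 12 7 8 14 9 2 10 15 3 4 0 5 16 6
Walk LF starting at row 13, prepending L[row]:
  step 1: row=13, L[13]='$', prepend. Next row=LF[13]=0
  step 2: row=0, L[0]='D', prepend. Next row=LF[0]=11
  step 3: row=11, L[11]='2', prepend. Next row=LF[11]=3
  step 4: row=3, L[3]='D', prepend. Next row=LF[3]=12
  step 5: row=12, L[12]='2', prepend. Next row=LF[12]=4
  step 6: row=4, L[4]='C', prepend. Next row=LF[4]=7
  step 7: row=7, L[7]='C', prepend. Next row=LF[7]=9
  step 8: row=9, L[9]='C', prepend. Next row=LF[9]=10
  step 9: row=10, L[10]='b', prepend. Next row=LF[10]=15
  step 10: row=15, L[15]='b', prepend. Next row=LF[15]=16
  step 11: row=16, L[16]='2', prepend. Next row=LF[16]=6
  step 12: row=6, L[6]='b', prepend. Next row=LF[6]=14
  step 13: row=14, L[14]='2', prepend. Next row=LF[14]=5
  step 14: row=5, L[5]='C', prepend. Next row=LF[5]=8
  step 15: row=8, L[8]='2', prepend. Next row=LF[8]=2
  step 16: row=2, L[2]='2', prepend. Next row=LF[2]=1
  step 17: row=1, L[1]='a', prepend. Next row=LF[1]=13
Reversed output: a22C2b2bbCCC2D2D$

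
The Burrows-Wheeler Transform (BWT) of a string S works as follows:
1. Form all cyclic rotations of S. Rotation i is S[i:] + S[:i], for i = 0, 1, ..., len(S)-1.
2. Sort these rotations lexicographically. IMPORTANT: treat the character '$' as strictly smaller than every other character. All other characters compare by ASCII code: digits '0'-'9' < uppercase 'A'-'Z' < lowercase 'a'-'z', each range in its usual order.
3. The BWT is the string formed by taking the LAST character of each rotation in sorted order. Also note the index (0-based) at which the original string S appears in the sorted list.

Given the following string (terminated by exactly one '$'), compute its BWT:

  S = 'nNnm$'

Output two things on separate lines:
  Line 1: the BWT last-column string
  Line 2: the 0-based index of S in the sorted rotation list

All 5 rotations (rotation i = S[i:]+S[:i]):
  rot[0] = nNnm$
  rot[1] = Nnm$n
  rot[2] = nm$nN
  rot[3] = m$nNn
  rot[4] = $nNnm
Sorted (with $ < everything):
  sorted[0] = $nNnm  (last char: 'm')
  sorted[1] = Nnm$n  (last char: 'n')
  sorted[2] = m$nNn  (last char: 'n')
  sorted[3] = nNnm$  (last char: '$')
  sorted[4] = nm$nN  (last char: 'N')
Last column: mnn$N
Original string S is at sorted index 3

Answer: mnn$N
3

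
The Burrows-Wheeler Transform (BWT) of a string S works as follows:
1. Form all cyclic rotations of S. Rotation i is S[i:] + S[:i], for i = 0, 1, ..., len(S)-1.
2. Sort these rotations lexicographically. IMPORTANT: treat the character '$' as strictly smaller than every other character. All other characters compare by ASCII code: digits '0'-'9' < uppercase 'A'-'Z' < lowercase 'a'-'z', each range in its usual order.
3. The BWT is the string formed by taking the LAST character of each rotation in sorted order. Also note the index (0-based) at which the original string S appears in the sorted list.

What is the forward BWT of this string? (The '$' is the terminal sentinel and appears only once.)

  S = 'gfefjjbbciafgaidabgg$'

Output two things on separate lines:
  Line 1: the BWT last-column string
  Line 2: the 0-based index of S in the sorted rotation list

Answer: gdigjbabifgaegf$bcajf
15

Derivation:
All 21 rotations (rotation i = S[i:]+S[:i]):
  rot[0] = gfefjjbbciafgaidabgg$
  rot[1] = fefjjbbciafgaidabgg$g
  rot[2] = efjjbbciafgaidabgg$gf
  rot[3] = fjjbbciafgaidabgg$gfe
  rot[4] = jjbbciafgaidabgg$gfef
  rot[5] = jbbciafgaidabgg$gfefj
  rot[6] = bbciafgaidabgg$gfefjj
  rot[7] = bciafgaidabgg$gfefjjb
  rot[8] = ciafgaidabgg$gfefjjbb
  rot[9] = iafgaidabgg$gfefjjbbc
  rot[10] = afgaidabgg$gfefjjbbci
  rot[11] = fgaidabgg$gfefjjbbcia
  rot[12] = gaidabgg$gfefjjbbciaf
  rot[13] = aidabgg$gfefjjbbciafg
  rot[14] = idabgg$gfefjjbbciafga
  rot[15] = dabgg$gfefjjbbciafgai
  rot[16] = abgg$gfefjjbbciafgaid
  rot[17] = bgg$gfefjjbbciafgaida
  rot[18] = gg$gfefjjbbciafgaidab
  rot[19] = g$gfefjjbbciafgaidabg
  rot[20] = $gfefjjbbciafgaidabgg
Sorted (with $ < everything):
  sorted[0] = $gfefjjbbciafgaidabgg  (last char: 'g')
  sorted[1] = abgg$gfefjjbbciafgaid  (last char: 'd')
  sorted[2] = afgaidabgg$gfefjjbbci  (last char: 'i')
  sorted[3] = aidabgg$gfefjjbbciafg  (last char: 'g')
  sorted[4] = bbciafgaidabgg$gfefjj  (last char: 'j')
  sorted[5] = bciafgaidabgg$gfefjjb  (last char: 'b')
  sorted[6] = bgg$gfefjjbbciafgaida  (last char: 'a')
  sorted[7] = ciafgaidabgg$gfefjjbb  (last char: 'b')
  sorted[8] = dabgg$gfefjjbbciafgai  (last char: 'i')
  sorted[9] = efjjbbciafgaidabgg$gf  (last char: 'f')
  sorted[10] = fefjjbbciafgaidabgg$g  (last char: 'g')
  sorted[11] = fgaidabgg$gfefjjbbcia  (last char: 'a')
  sorted[12] = fjjbbciafgaidabgg$gfe  (last char: 'e')
  sorted[13] = g$gfefjjbbciafgaidabg  (last char: 'g')
  sorted[14] = gaidabgg$gfefjjbbciaf  (last char: 'f')
  sorted[15] = gfefjjbbciafgaidabgg$  (last char: '$')
  sorted[16] = gg$gfefjjbbciafgaidab  (last char: 'b')
  sorted[17] = iafgaidabgg$gfefjjbbc  (last char: 'c')
  sorted[18] = idabgg$gfefjjbbciafga  (last char: 'a')
  sorted[19] = jbbciafgaidabgg$gfefj  (last char: 'j')
  sorted[20] = jjbbciafgaidabgg$gfef  (last char: 'f')
Last column: gdigjbabifgaegf$bcajf
Original string S is at sorted index 15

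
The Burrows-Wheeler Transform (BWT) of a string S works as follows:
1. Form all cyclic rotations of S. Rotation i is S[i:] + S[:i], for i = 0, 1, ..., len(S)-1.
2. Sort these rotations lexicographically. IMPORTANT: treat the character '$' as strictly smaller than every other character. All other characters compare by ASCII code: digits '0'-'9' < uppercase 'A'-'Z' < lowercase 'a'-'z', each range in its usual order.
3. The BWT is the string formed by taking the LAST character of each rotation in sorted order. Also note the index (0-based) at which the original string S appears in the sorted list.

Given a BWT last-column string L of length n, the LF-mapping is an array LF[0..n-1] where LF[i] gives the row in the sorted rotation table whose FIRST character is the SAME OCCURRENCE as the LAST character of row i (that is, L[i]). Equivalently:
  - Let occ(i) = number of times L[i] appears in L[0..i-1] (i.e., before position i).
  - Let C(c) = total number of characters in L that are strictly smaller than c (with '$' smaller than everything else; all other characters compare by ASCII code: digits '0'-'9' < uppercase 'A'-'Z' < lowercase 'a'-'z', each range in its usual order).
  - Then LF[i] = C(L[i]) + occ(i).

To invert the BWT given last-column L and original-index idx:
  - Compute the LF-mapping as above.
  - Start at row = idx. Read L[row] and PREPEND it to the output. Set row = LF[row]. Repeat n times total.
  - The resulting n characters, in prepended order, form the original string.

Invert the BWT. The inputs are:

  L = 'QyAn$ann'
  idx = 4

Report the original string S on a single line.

LF mapping: 2 7 1 4 0 3 5 6
Walk LF starting at row 4, prepending L[row]:
  step 1: row=4, L[4]='$', prepend. Next row=LF[4]=0
  step 2: row=0, L[0]='Q', prepend. Next row=LF[0]=2
  step 3: row=2, L[2]='A', prepend. Next row=LF[2]=1
  step 4: row=1, L[1]='y', prepend. Next row=LF[1]=7
  step 5: row=7, L[7]='n', prepend. Next row=LF[7]=6
  step 6: row=6, L[6]='n', prepend. Next row=LF[6]=5
  step 7: row=5, L[5]='a', prepend. Next row=LF[5]=3
  step 8: row=3, L[3]='n', prepend. Next row=LF[3]=4
Reversed output: nannyAQ$

Answer: nannyAQ$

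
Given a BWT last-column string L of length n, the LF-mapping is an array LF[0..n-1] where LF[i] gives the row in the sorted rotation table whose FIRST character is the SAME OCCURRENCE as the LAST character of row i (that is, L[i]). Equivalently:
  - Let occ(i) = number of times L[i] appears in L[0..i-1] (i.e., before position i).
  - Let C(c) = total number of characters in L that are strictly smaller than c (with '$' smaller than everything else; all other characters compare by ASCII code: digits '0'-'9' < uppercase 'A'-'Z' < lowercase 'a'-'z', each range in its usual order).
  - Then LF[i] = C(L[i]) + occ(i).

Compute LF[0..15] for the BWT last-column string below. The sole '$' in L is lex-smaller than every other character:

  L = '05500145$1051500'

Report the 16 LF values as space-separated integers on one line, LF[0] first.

Char counts: '$':1, '0':6, '1':3, '4':1, '5':5
C (first-col start): C('$')=0, C('0')=1, C('1')=7, C('4')=10, C('5')=11
L[0]='0': occ=0, LF[0]=C('0')+0=1+0=1
L[1]='5': occ=0, LF[1]=C('5')+0=11+0=11
L[2]='5': occ=1, LF[2]=C('5')+1=11+1=12
L[3]='0': occ=1, LF[3]=C('0')+1=1+1=2
L[4]='0': occ=2, LF[4]=C('0')+2=1+2=3
L[5]='1': occ=0, LF[5]=C('1')+0=7+0=7
L[6]='4': occ=0, LF[6]=C('4')+0=10+0=10
L[7]='5': occ=2, LF[7]=C('5')+2=11+2=13
L[8]='$': occ=0, LF[8]=C('$')+0=0+0=0
L[9]='1': occ=1, LF[9]=C('1')+1=7+1=8
L[10]='0': occ=3, LF[10]=C('0')+3=1+3=4
L[11]='5': occ=3, LF[11]=C('5')+3=11+3=14
L[12]='1': occ=2, LF[12]=C('1')+2=7+2=9
L[13]='5': occ=4, LF[13]=C('5')+4=11+4=15
L[14]='0': occ=4, LF[14]=C('0')+4=1+4=5
L[15]='0': occ=5, LF[15]=C('0')+5=1+5=6

Answer: 1 11 12 2 3 7 10 13 0 8 4 14 9 15 5 6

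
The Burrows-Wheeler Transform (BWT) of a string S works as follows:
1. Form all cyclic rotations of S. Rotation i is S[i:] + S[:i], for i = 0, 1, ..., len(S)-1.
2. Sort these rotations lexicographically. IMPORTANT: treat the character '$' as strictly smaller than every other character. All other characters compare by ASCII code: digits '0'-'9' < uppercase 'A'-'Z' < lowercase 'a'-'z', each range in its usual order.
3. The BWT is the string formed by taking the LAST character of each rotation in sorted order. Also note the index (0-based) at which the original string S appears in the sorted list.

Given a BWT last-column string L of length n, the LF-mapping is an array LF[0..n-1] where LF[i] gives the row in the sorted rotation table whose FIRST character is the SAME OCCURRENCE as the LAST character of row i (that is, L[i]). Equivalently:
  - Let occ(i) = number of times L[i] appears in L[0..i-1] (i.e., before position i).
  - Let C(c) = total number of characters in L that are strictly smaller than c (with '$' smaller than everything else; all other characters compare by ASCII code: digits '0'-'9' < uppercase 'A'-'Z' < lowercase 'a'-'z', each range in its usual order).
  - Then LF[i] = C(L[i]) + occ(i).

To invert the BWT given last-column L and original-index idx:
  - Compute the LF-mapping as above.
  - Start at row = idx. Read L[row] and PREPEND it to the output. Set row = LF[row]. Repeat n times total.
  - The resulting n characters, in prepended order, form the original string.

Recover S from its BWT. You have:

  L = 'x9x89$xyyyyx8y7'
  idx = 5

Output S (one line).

LF mapping: 6 4 7 2 5 0 8 10 11 12 13 9 3 14 1
Walk LF starting at row 5, prepending L[row]:
  step 1: row=5, L[5]='$', prepend. Next row=LF[5]=0
  step 2: row=0, L[0]='x', prepend. Next row=LF[0]=6
  step 3: row=6, L[6]='x', prepend. Next row=LF[6]=8
  step 4: row=8, L[8]='y', prepend. Next row=LF[8]=11
  step 5: row=11, L[11]='x', prepend. Next row=LF[11]=9
  step 6: row=9, L[9]='y', prepend. Next row=LF[9]=12
  step 7: row=12, L[12]='8', prepend. Next row=LF[12]=3
  step 8: row=3, L[3]='8', prepend. Next row=LF[3]=2
  step 9: row=2, L[2]='x', prepend. Next row=LF[2]=7
  step 10: row=7, L[7]='y', prepend. Next row=LF[7]=10
  step 11: row=10, L[10]='y', prepend. Next row=LF[10]=13
  step 12: row=13, L[13]='y', prepend. Next row=LF[13]=14
  step 13: row=14, L[14]='7', prepend. Next row=LF[14]=1
  step 14: row=1, L[1]='9', prepend. Next row=LF[1]=4
  step 15: row=4, L[4]='9', prepend. Next row=LF[4]=5
Reversed output: 997yyyx88yxyxx$

Answer: 997yyyx88yxyxx$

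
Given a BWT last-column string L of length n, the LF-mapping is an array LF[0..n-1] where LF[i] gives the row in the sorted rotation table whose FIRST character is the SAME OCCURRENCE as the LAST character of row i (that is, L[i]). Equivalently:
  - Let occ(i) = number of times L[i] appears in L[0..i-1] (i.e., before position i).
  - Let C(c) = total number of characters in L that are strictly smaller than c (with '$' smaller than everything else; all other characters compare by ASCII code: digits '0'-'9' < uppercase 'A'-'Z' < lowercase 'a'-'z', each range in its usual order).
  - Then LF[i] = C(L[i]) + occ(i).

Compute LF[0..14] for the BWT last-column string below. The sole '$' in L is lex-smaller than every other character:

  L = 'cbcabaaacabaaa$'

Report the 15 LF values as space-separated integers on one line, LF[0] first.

Answer: 12 9 13 1 10 2 3 4 14 5 11 6 7 8 0

Derivation:
Char counts: '$':1, 'a':8, 'b':3, 'c':3
C (first-col start): C('$')=0, C('a')=1, C('b')=9, C('c')=12
L[0]='c': occ=0, LF[0]=C('c')+0=12+0=12
L[1]='b': occ=0, LF[1]=C('b')+0=9+0=9
L[2]='c': occ=1, LF[2]=C('c')+1=12+1=13
L[3]='a': occ=0, LF[3]=C('a')+0=1+0=1
L[4]='b': occ=1, LF[4]=C('b')+1=9+1=10
L[5]='a': occ=1, LF[5]=C('a')+1=1+1=2
L[6]='a': occ=2, LF[6]=C('a')+2=1+2=3
L[7]='a': occ=3, LF[7]=C('a')+3=1+3=4
L[8]='c': occ=2, LF[8]=C('c')+2=12+2=14
L[9]='a': occ=4, LF[9]=C('a')+4=1+4=5
L[10]='b': occ=2, LF[10]=C('b')+2=9+2=11
L[11]='a': occ=5, LF[11]=C('a')+5=1+5=6
L[12]='a': occ=6, LF[12]=C('a')+6=1+6=7
L[13]='a': occ=7, LF[13]=C('a')+7=1+7=8
L[14]='$': occ=0, LF[14]=C('$')+0=0+0=0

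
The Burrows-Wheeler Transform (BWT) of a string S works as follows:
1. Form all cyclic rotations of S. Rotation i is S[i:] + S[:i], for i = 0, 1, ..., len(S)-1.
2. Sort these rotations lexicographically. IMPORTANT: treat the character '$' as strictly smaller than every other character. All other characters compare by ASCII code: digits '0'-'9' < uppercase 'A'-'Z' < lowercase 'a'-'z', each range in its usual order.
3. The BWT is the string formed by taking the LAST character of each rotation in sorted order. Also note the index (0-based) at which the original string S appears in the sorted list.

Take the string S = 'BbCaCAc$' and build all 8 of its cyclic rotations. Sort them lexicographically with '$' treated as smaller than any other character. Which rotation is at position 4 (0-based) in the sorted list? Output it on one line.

All 8 rotations (rotation i = S[i:]+S[:i]):
  rot[0] = BbCaCAc$
  rot[1] = bCaCAc$B
  rot[2] = CaCAc$Bb
  rot[3] = aCAc$BbC
  rot[4] = CAc$BbCa
  rot[5] = Ac$BbCaC
  rot[6] = c$BbCaCA
  rot[7] = $BbCaCAc
Sorted (with $ < everything):
  sorted[0] = $BbCaCAc
  sorted[1] = Ac$BbCaC
  sorted[2] = BbCaCAc$
  sorted[3] = CAc$BbCa
  sorted[4] = CaCAc$Bb
  sorted[5] = aCAc$BbC
  sorted[6] = bCaCAc$B
  sorted[7] = c$BbCaCA
sorted[4] = CaCAc$Bb

Answer: CaCAc$Bb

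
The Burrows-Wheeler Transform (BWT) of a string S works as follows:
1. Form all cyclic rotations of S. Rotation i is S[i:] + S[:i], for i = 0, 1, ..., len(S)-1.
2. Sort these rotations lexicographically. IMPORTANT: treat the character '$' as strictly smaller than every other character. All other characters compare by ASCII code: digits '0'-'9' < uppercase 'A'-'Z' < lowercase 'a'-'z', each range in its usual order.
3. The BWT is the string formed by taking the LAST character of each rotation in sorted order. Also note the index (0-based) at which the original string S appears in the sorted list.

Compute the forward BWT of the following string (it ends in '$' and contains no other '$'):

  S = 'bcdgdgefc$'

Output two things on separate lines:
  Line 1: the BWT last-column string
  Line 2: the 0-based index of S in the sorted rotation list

All 10 rotations (rotation i = S[i:]+S[:i]):
  rot[0] = bcdgdgefc$
  rot[1] = cdgdgefc$b
  rot[2] = dgdgefc$bc
  rot[3] = gdgefc$bcd
  rot[4] = dgefc$bcdg
  rot[5] = gefc$bcdgd
  rot[6] = efc$bcdgdg
  rot[7] = fc$bcdgdge
  rot[8] = c$bcdgdgef
  rot[9] = $bcdgdgefc
Sorted (with $ < everything):
  sorted[0] = $bcdgdgefc  (last char: 'c')
  sorted[1] = bcdgdgefc$  (last char: '$')
  sorted[2] = c$bcdgdgef  (last char: 'f')
  sorted[3] = cdgdgefc$b  (last char: 'b')
  sorted[4] = dgdgefc$bc  (last char: 'c')
  sorted[5] = dgefc$bcdg  (last char: 'g')
  sorted[6] = efc$bcdgdg  (last char: 'g')
  sorted[7] = fc$bcdgdge  (last char: 'e')
  sorted[8] = gdgefc$bcd  (last char: 'd')
  sorted[9] = gefc$bcdgd  (last char: 'd')
Last column: c$fbcggedd
Original string S is at sorted index 1

Answer: c$fbcggedd
1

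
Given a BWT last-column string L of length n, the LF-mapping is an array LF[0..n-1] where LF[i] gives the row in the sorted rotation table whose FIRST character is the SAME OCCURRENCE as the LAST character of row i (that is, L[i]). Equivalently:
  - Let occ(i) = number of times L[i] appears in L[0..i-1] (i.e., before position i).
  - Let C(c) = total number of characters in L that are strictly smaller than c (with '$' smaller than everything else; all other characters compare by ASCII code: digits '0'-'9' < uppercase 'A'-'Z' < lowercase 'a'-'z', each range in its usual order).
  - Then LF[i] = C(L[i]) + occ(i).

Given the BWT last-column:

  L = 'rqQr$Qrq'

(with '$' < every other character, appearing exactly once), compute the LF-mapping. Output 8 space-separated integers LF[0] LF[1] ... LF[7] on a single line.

Char counts: '$':1, 'Q':2, 'q':2, 'r':3
C (first-col start): C('$')=0, C('Q')=1, C('q')=3, C('r')=5
L[0]='r': occ=0, LF[0]=C('r')+0=5+0=5
L[1]='q': occ=0, LF[1]=C('q')+0=3+0=3
L[2]='Q': occ=0, LF[2]=C('Q')+0=1+0=1
L[3]='r': occ=1, LF[3]=C('r')+1=5+1=6
L[4]='$': occ=0, LF[4]=C('$')+0=0+0=0
L[5]='Q': occ=1, LF[5]=C('Q')+1=1+1=2
L[6]='r': occ=2, LF[6]=C('r')+2=5+2=7
L[7]='q': occ=1, LF[7]=C('q')+1=3+1=4

Answer: 5 3 1 6 0 2 7 4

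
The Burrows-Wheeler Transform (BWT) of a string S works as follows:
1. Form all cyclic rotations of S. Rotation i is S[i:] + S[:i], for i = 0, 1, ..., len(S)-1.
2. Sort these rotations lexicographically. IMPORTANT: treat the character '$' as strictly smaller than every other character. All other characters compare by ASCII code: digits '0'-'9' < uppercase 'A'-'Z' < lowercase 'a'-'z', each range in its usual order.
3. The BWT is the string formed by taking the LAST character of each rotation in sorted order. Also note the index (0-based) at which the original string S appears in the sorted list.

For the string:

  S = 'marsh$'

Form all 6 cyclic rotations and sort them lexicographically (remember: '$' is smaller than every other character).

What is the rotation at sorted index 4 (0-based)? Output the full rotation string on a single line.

All 6 rotations (rotation i = S[i:]+S[:i]):
  rot[0] = marsh$
  rot[1] = arsh$m
  rot[2] = rsh$ma
  rot[3] = sh$mar
  rot[4] = h$mars
  rot[5] = $marsh
Sorted (with $ < everything):
  sorted[0] = $marsh
  sorted[1] = arsh$m
  sorted[2] = h$mars
  sorted[3] = marsh$
  sorted[4] = rsh$ma
  sorted[5] = sh$mar
sorted[4] = rsh$ma

Answer: rsh$ma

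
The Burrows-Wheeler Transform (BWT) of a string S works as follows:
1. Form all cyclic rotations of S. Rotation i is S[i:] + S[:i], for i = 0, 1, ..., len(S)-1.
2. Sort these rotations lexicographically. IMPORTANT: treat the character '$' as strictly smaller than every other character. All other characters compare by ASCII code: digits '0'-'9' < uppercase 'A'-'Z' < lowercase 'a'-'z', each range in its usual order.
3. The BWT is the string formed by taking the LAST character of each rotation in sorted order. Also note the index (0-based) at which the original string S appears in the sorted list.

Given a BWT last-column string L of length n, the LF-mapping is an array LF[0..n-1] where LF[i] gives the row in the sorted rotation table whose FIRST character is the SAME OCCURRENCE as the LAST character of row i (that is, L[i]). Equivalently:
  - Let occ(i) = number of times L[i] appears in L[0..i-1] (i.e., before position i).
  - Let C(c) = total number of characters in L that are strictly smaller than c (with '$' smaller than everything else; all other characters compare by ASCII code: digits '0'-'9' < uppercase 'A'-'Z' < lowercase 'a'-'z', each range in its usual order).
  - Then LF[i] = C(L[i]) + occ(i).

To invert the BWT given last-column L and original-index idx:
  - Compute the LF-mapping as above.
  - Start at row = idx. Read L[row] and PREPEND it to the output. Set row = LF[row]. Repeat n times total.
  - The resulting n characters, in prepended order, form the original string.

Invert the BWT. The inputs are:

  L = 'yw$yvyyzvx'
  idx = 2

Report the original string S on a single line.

Answer: vyywvxzyy$

Derivation:
LF mapping: 5 3 0 6 1 7 8 9 2 4
Walk LF starting at row 2, prepending L[row]:
  step 1: row=2, L[2]='$', prepend. Next row=LF[2]=0
  step 2: row=0, L[0]='y', prepend. Next row=LF[0]=5
  step 3: row=5, L[5]='y', prepend. Next row=LF[5]=7
  step 4: row=7, L[7]='z', prepend. Next row=LF[7]=9
  step 5: row=9, L[9]='x', prepend. Next row=LF[9]=4
  step 6: row=4, L[4]='v', prepend. Next row=LF[4]=1
  step 7: row=1, L[1]='w', prepend. Next row=LF[1]=3
  step 8: row=3, L[3]='y', prepend. Next row=LF[3]=6
  step 9: row=6, L[6]='y', prepend. Next row=LF[6]=8
  step 10: row=8, L[8]='v', prepend. Next row=LF[8]=2
Reversed output: vyywvxzyy$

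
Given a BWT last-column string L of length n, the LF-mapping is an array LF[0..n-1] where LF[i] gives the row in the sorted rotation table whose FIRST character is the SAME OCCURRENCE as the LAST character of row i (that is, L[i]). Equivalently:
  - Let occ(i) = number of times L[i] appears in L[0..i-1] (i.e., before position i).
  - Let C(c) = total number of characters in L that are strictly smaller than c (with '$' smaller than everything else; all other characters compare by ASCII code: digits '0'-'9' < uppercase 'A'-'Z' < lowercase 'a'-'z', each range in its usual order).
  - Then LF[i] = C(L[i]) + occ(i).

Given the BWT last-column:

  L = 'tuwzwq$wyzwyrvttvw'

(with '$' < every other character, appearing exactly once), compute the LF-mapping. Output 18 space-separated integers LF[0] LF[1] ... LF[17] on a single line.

Char counts: '$':1, 'q':1, 'r':1, 't':3, 'u':1, 'v':2, 'w':5, 'y':2, 'z':2
C (first-col start): C('$')=0, C('q')=1, C('r')=2, C('t')=3, C('u')=6, C('v')=7, C('w')=9, C('y')=14, C('z')=16
L[0]='t': occ=0, LF[0]=C('t')+0=3+0=3
L[1]='u': occ=0, LF[1]=C('u')+0=6+0=6
L[2]='w': occ=0, LF[2]=C('w')+0=9+0=9
L[3]='z': occ=0, LF[3]=C('z')+0=16+0=16
L[4]='w': occ=1, LF[4]=C('w')+1=9+1=10
L[5]='q': occ=0, LF[5]=C('q')+0=1+0=1
L[6]='$': occ=0, LF[6]=C('$')+0=0+0=0
L[7]='w': occ=2, LF[7]=C('w')+2=9+2=11
L[8]='y': occ=0, LF[8]=C('y')+0=14+0=14
L[9]='z': occ=1, LF[9]=C('z')+1=16+1=17
L[10]='w': occ=3, LF[10]=C('w')+3=9+3=12
L[11]='y': occ=1, LF[11]=C('y')+1=14+1=15
L[12]='r': occ=0, LF[12]=C('r')+0=2+0=2
L[13]='v': occ=0, LF[13]=C('v')+0=7+0=7
L[14]='t': occ=1, LF[14]=C('t')+1=3+1=4
L[15]='t': occ=2, LF[15]=C('t')+2=3+2=5
L[16]='v': occ=1, LF[16]=C('v')+1=7+1=8
L[17]='w': occ=4, LF[17]=C('w')+4=9+4=13

Answer: 3 6 9 16 10 1 0 11 14 17 12 15 2 7 4 5 8 13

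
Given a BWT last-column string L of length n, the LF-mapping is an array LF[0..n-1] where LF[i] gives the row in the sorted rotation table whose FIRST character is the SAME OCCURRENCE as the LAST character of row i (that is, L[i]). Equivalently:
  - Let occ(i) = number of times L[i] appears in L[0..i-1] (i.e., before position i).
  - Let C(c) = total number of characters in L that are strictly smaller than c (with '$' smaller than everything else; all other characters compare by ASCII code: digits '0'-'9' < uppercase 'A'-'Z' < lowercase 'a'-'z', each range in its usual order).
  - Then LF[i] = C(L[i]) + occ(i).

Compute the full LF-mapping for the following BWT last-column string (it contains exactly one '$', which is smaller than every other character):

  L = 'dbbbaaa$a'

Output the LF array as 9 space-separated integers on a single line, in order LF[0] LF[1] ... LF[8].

Char counts: '$':1, 'a':4, 'b':3, 'd':1
C (first-col start): C('$')=0, C('a')=1, C('b')=5, C('d')=8
L[0]='d': occ=0, LF[0]=C('d')+0=8+0=8
L[1]='b': occ=0, LF[1]=C('b')+0=5+0=5
L[2]='b': occ=1, LF[2]=C('b')+1=5+1=6
L[3]='b': occ=2, LF[3]=C('b')+2=5+2=7
L[4]='a': occ=0, LF[4]=C('a')+0=1+0=1
L[5]='a': occ=1, LF[5]=C('a')+1=1+1=2
L[6]='a': occ=2, LF[6]=C('a')+2=1+2=3
L[7]='$': occ=0, LF[7]=C('$')+0=0+0=0
L[8]='a': occ=3, LF[8]=C('a')+3=1+3=4

Answer: 8 5 6 7 1 2 3 0 4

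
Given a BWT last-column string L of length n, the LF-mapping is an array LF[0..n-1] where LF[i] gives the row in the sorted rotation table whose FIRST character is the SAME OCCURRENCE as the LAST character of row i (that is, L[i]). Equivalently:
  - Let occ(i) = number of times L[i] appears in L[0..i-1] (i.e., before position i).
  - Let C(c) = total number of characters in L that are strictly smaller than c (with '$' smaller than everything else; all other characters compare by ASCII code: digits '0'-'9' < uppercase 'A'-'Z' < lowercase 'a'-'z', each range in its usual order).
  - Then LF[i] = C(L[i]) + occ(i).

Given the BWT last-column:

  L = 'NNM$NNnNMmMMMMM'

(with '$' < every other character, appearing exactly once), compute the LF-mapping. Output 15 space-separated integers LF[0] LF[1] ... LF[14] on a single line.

Answer: 8 9 1 0 10 11 14 12 2 13 3 4 5 6 7

Derivation:
Char counts: '$':1, 'M':7, 'N':5, 'm':1, 'n':1
C (first-col start): C('$')=0, C('M')=1, C('N')=8, C('m')=13, C('n')=14
L[0]='N': occ=0, LF[0]=C('N')+0=8+0=8
L[1]='N': occ=1, LF[1]=C('N')+1=8+1=9
L[2]='M': occ=0, LF[2]=C('M')+0=1+0=1
L[3]='$': occ=0, LF[3]=C('$')+0=0+0=0
L[4]='N': occ=2, LF[4]=C('N')+2=8+2=10
L[5]='N': occ=3, LF[5]=C('N')+3=8+3=11
L[6]='n': occ=0, LF[6]=C('n')+0=14+0=14
L[7]='N': occ=4, LF[7]=C('N')+4=8+4=12
L[8]='M': occ=1, LF[8]=C('M')+1=1+1=2
L[9]='m': occ=0, LF[9]=C('m')+0=13+0=13
L[10]='M': occ=2, LF[10]=C('M')+2=1+2=3
L[11]='M': occ=3, LF[11]=C('M')+3=1+3=4
L[12]='M': occ=4, LF[12]=C('M')+4=1+4=5
L[13]='M': occ=5, LF[13]=C('M')+5=1+5=6
L[14]='M': occ=6, LF[14]=C('M')+6=1+6=7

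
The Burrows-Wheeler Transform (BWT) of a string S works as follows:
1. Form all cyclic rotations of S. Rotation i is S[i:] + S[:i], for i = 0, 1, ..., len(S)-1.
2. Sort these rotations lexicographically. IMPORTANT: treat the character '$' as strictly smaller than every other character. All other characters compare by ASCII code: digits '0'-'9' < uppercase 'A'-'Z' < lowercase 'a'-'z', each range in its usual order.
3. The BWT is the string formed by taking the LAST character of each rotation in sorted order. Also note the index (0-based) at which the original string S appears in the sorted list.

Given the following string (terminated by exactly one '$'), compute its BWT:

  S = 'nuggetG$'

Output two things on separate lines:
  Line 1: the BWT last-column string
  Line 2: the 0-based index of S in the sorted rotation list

Answer: Gtggu$en
5

Derivation:
All 8 rotations (rotation i = S[i:]+S[:i]):
  rot[0] = nuggetG$
  rot[1] = uggetG$n
  rot[2] = ggetG$nu
  rot[3] = getG$nug
  rot[4] = etG$nugg
  rot[5] = tG$nugge
  rot[6] = G$nugget
  rot[7] = $nuggetG
Sorted (with $ < everything):
  sorted[0] = $nuggetG  (last char: 'G')
  sorted[1] = G$nugget  (last char: 't')
  sorted[2] = etG$nugg  (last char: 'g')
  sorted[3] = getG$nug  (last char: 'g')
  sorted[4] = ggetG$nu  (last char: 'u')
  sorted[5] = nuggetG$  (last char: '$')
  sorted[6] = tG$nugge  (last char: 'e')
  sorted[7] = uggetG$n  (last char: 'n')
Last column: Gtggu$en
Original string S is at sorted index 5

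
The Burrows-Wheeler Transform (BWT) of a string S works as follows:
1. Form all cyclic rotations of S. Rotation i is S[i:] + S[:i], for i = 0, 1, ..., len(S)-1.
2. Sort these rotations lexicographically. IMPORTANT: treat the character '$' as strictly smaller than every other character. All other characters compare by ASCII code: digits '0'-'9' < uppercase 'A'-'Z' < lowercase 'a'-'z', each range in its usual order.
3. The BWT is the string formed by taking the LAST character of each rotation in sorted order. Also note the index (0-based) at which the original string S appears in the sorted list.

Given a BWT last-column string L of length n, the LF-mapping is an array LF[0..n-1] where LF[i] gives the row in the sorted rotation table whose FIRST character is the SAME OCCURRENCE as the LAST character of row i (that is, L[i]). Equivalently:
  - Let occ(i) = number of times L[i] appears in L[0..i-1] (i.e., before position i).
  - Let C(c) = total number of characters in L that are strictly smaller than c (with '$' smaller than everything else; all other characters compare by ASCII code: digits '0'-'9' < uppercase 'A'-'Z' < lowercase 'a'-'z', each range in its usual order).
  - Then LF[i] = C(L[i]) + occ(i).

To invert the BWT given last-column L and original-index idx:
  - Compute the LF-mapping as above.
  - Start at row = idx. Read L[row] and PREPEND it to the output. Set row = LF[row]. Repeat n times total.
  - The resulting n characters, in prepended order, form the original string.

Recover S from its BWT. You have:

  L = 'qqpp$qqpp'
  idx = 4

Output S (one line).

LF mapping: 5 6 1 2 0 7 8 3 4
Walk LF starting at row 4, prepending L[row]:
  step 1: row=4, L[4]='$', prepend. Next row=LF[4]=0
  step 2: row=0, L[0]='q', prepend. Next row=LF[0]=5
  step 3: row=5, L[5]='q', prepend. Next row=LF[5]=7
  step 4: row=7, L[7]='p', prepend. Next row=LF[7]=3
  step 5: row=3, L[3]='p', prepend. Next row=LF[3]=2
  step 6: row=2, L[2]='p', prepend. Next row=LF[2]=1
  step 7: row=1, L[1]='q', prepend. Next row=LF[1]=6
  step 8: row=6, L[6]='q', prepend. Next row=LF[6]=8
  step 9: row=8, L[8]='p', prepend. Next row=LF[8]=4
Reversed output: pqqpppqq$

Answer: pqqpppqq$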